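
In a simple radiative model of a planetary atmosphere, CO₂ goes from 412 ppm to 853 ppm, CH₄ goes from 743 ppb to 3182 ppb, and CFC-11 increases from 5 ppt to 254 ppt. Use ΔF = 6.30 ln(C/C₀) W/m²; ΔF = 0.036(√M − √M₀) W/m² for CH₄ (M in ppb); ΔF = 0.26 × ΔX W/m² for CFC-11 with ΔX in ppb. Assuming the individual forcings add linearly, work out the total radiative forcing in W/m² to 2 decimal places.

CO₂: 6.30 × ln(853/412) = 6.30 × ln(2.07039) = 6.30 × 0.72774 = 4.5848 W/m².
CH₄: 0.036 × (√3182 − √743) = 0.036 × (56.4092 − 27.2580) = 0.036 × 29.1512 = 1.0494 W/m².
CFC-11: Δ = 254 − 5 = 249 ppt = 0.249 ppb; ΔF = 0.26 × 0.249 = 0.0647 W/m².
Total ΔF = 4.5848 + 1.0494 + 0.0647 = 5.6989 W/m².

ΔF = 5.70 W/m²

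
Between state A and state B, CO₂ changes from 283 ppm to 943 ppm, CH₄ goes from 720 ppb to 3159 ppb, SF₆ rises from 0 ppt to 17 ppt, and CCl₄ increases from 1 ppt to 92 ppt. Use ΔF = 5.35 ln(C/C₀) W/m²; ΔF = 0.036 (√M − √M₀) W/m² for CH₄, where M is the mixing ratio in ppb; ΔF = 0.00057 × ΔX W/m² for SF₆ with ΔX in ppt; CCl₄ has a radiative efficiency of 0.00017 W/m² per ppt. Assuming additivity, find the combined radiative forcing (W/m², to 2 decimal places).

ΔF = 7.52 W/m²

CO₂: 5.35 × ln(943/283) = 5.35 × ln(3.33216) = 5.35 × 1.20362 = 6.4394 W/m².
CH₄: 0.036 × (√3159 − √720) = 0.036 × (56.2050 − 26.8328) = 0.036 × 29.3722 = 1.0574 W/m².
SF₆: ΔF = 0.00057 × (17 − 0) = 0.00057 × 17 = 0.0097 W/m².
CCl₄: ΔF = 0.00017 × (92 − 1) = 0.00017 × 91 = 0.0155 W/m².
Total ΔF = 6.4394 + 1.0574 + 0.0097 + 0.0155 = 7.5220 W/m².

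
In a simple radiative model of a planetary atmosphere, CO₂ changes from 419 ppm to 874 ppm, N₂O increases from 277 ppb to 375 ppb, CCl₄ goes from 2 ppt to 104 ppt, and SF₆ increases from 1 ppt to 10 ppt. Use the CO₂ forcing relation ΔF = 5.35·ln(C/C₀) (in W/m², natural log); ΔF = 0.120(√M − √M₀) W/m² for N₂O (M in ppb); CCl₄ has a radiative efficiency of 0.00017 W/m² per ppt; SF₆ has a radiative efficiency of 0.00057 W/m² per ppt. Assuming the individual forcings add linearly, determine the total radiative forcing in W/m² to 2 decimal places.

ΔF = 4.28 W/m²

CO₂: 5.35 × ln(874/419) = 5.35 × ln(2.08592) = 5.35 × 0.73521 = 3.9334 W/m².
N₂O: 0.120 × (√375 − √277) = 0.120 × (19.3649 − 16.6433) = 0.120 × 2.7216 = 0.3266 W/m².
CCl₄: ΔF = 0.00017 × (104 − 2) = 0.00017 × 102 = 0.0173 W/m².
SF₆: ΔF = 0.00057 × (10 − 1) = 0.00057 × 9 = 0.0051 W/m².
Total ΔF = 3.9334 + 0.3266 + 0.0173 + 0.0051 = 4.2824 W/m².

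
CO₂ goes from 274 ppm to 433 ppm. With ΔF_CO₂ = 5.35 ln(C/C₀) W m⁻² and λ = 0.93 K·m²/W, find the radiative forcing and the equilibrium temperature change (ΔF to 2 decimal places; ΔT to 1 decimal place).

CO₂: 5.35 × ln(433/274) = 5.35 × ln(1.58029) = 5.35 × 0.45761 = 2.4482 W/m².
ΔT = λ ΔF = 0.93 × 2.45 = 2.2785 K.

ΔF = 2.45 W/m²; ΔT = 2.3 K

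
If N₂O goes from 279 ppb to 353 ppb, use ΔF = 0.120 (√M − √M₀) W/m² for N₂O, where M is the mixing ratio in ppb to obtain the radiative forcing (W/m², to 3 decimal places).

ΔF = 0.250 W/m²

N₂O: 0.120 × (√353 − √279) = 0.120 × (18.7883 − 16.7033) = 0.120 × 2.0850 = 0.2502 W/m².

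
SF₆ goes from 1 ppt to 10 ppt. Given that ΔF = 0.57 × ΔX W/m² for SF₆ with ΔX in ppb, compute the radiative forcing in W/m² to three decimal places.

SF₆: Δ = 10 − 1 = 9 ppt = 0.009 ppb; ΔF = 0.57 × 0.009 = 0.0051 W/m².

ΔF = 0.005 W/m²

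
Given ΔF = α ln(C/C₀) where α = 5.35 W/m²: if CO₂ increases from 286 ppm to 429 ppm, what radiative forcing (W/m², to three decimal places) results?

CO₂ absorption bands are partially saturated, so forcing scales with the logarithm of the concentration ratio.
CO₂: 5.35 × ln(429/286) = 5.35 × ln(1.50000) = 5.35 × 0.40547 = 2.1693 W/m².

ΔF = 2.169 W/m²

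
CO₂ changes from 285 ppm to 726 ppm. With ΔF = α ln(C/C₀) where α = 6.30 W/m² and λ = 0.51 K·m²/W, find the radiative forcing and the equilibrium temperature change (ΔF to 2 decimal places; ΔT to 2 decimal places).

CO₂: 6.30 × ln(726/285) = 6.30 × ln(2.54737) = 6.30 × 0.93506 = 5.8909 W/m².
ΔT = λ ΔF = 0.51 × 5.89 = 3.0039 K.

ΔF = 5.89 W/m²; ΔT = 3.00 K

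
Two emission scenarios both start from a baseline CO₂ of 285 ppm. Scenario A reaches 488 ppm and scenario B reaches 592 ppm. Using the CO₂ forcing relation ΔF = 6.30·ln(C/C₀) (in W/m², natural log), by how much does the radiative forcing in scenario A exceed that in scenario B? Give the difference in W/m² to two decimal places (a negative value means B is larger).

ΔF_A = 6.30 ln(488/285) = 6.30 × 0.53783 = 3.3883 W/m².
ΔF_B = 6.30 ln(592/285) = 6.30 × 0.73102 = 4.6054 W/m².
Difference: 3.3883 − 4.6054 = -1.2171 W/m².
(Equivalently, ΔF_A − ΔF_B = 6.30 ln(488/592) = 6.30 × -0.19319 = -1.2171 W/m².)

ΔF_A − ΔF_B = -1.22 W/m²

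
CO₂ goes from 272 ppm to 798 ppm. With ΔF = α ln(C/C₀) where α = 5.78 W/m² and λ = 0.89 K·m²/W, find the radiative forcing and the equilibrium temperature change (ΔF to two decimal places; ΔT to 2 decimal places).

CO₂: 5.78 × ln(798/272) = 5.78 × ln(2.93382) = 5.78 × 1.07631 = 6.2211 W/m².
ΔT = λ ΔF = 0.89 × 6.22 = 5.5358 K.

ΔF = 6.22 W/m²; ΔT = 5.54 K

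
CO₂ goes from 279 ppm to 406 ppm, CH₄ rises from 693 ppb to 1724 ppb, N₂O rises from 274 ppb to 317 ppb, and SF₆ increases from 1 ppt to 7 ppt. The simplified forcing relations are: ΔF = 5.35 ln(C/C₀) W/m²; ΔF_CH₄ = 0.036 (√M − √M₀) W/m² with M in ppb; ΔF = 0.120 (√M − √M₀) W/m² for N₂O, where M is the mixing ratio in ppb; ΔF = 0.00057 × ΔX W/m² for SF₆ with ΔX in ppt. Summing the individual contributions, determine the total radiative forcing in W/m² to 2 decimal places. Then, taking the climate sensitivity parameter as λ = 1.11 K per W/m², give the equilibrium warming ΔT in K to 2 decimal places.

CO₂: 5.35 × ln(406/279) = 5.35 × ln(1.45520) = 5.35 × 0.37514 = 2.0070 W/m².
CH₄: 0.036 × (√1724 − √693) = 0.036 × (41.5211 − 26.3249) = 0.036 × 15.1962 = 0.5471 W/m².
N₂O: 0.120 × (√317 − √274) = 0.120 × (17.8045 − 16.5529) = 0.120 × 1.2516 = 0.1502 W/m².
SF₆: ΔF = 0.00057 × (7 − 1) = 0.00057 × 6 = 0.0034 W/m².
Total ΔF = 2.0070 + 0.5471 + 0.1502 + 0.0034 = 2.7077 W/m².
ΔT = λ ΔF = 1.11 × 2.71 = 3.0081 K.

ΔF = 2.71 W/m²; ΔT = 3.01 K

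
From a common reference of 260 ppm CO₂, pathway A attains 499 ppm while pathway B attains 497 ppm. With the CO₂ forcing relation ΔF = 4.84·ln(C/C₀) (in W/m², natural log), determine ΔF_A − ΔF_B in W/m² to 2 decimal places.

ΔF_A − ΔF_B = 0.02 W/m²

ΔF_A = 4.84 ln(499/260) = 4.84 × 0.65192 = 3.1553 W/m².
ΔF_B = 4.84 ln(497/260) = 4.84 × 0.64791 = 3.1359 W/m².
Difference: 3.1553 − 3.1359 = 0.0194 W/m².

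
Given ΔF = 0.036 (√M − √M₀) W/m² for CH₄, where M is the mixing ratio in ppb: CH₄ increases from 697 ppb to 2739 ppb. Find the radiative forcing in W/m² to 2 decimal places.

CH₄: 0.036 × (√2739 − √697) = 0.036 × (52.3355 − 26.4008) = 0.036 × 25.9347 = 0.9336 W/m².

ΔF = 0.93 W/m²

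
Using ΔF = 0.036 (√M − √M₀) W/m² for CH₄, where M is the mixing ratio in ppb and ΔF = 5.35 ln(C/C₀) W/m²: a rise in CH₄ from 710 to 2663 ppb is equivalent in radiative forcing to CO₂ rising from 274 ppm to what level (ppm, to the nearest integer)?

C ≈ 324 ppm

CH₄ forcing: 0.036 × (√2663 − √710) = 0.036 × (51.6043 − 26.6458) = 0.036 × 24.9585 = 0.89851 W/m².
Set 5.35 ln(C/274) = 0.89851: ln(C/274) = 0.89851/5.35 = 0.16795, so C = 274 × e^0.16795 = 274 × 1.18288 = 324.11 ppm.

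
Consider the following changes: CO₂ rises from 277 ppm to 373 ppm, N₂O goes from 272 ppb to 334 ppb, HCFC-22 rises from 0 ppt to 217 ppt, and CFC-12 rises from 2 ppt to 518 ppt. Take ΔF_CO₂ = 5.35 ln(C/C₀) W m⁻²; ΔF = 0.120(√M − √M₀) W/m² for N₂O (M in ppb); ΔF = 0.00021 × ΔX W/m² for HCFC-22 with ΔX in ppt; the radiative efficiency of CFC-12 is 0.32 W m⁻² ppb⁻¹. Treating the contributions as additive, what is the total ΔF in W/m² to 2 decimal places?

ΔF = 2.02 W/m²

CO₂: 5.35 × ln(373/277) = 5.35 × ln(1.34657) = 5.35 × 0.29756 = 1.5919 W/m².
N₂O: 0.120 × (√334 − √272) = 0.120 × (18.2757 − 16.4924) = 0.120 × 1.7833 = 0.2140 W/m².
HCFC-22: ΔF = 0.00021 × (217 − 0) = 0.00021 × 217 = 0.0456 W/m².
CFC-12: Δ = 518 − 2 = 516 ppt = 0.516 ppb; ΔF = 0.32 × 0.516 = 0.1651 W/m².
Total ΔF = 1.5919 + 0.2140 + 0.0456 + 0.1651 = 2.0166 W/m².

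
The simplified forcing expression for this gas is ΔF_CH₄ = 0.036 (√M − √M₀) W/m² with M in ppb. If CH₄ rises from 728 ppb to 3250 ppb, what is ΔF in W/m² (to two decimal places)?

CH₄: 0.036 × (√3250 − √728) = 0.036 × (57.0088 − 26.9815) = 0.036 × 30.0273 = 1.0810 W/m².

ΔF = 1.08 W/m²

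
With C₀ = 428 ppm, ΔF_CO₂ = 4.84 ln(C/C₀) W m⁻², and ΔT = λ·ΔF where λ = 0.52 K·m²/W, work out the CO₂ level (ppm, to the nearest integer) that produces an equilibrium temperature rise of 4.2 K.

C ≈ 2271 ppm

Required forcing: ΔF = ΔT/λ = 4.2/0.52 = 8.0769 W/m².
Then ln(C/428) = ΔF/4.84 = 8.0769/4.84 = 1.66878.
So C = 428 × e^1.66878 = 428 × 5.30569 = 2270.84 ppm.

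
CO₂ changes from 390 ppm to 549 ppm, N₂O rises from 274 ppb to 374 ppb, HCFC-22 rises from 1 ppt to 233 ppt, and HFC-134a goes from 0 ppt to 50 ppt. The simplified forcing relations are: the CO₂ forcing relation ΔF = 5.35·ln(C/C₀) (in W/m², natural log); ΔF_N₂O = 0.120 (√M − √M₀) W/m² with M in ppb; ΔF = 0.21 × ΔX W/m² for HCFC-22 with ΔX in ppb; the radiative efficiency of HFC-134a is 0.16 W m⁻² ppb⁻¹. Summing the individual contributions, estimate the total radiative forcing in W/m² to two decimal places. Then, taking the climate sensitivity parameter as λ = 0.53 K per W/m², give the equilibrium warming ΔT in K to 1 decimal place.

ΔF = 2.22 W/m²; ΔT = 1.2 K

CO₂: 5.35 × ln(549/390) = 5.35 × ln(1.40769) = 5.35 × 0.34195 = 1.8294 W/m².
N₂O: 0.120 × (√374 − √274) = 0.120 × (19.3391 − 16.5529) = 0.120 × 2.7862 = 0.3343 W/m².
HCFC-22: Δ = 233 − 1 = 232 ppt = 0.232 ppb; ΔF = 0.21 × 0.232 = 0.0487 W/m².
HFC-134a: Δ = 50 − 0 = 50 ppt = 0.050 ppb; ΔF = 0.16 × 0.050 = 0.0080 W/m².
Total ΔF = 1.8294 + 0.3343 + 0.0487 + 0.0080 = 2.2204 W/m².
ΔT = λ ΔF = 0.53 × 2.22 = 1.1766 K.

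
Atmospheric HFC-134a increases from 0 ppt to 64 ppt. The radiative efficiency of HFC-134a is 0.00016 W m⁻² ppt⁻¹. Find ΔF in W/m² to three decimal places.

HFC-134a: ΔF = 0.00016 × (64 − 0) = 0.00016 × 64 = 0.0102 W/m².

ΔF = 0.010 W/m²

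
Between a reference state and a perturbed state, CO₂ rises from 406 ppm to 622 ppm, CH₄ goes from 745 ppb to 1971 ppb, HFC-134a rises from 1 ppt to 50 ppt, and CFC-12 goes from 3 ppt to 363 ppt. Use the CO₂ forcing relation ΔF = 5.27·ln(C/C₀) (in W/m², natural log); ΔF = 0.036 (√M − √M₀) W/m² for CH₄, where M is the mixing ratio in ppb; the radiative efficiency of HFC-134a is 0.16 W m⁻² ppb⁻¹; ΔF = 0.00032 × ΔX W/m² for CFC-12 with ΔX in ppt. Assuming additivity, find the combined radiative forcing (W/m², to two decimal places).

CO₂: 5.27 × ln(622/406) = 5.27 × ln(1.53202) = 5.27 × 0.42659 = 2.2481 W/m².
CH₄: 0.036 × (√1971 − √745) = 0.036 × (44.3959 − 27.2947) = 0.036 × 17.1012 = 0.6156 W/m².
HFC-134a: Δ = 50 − 1 = 49 ppt = 0.049 ppb; ΔF = 0.16 × 0.049 = 0.0078 W/m².
CFC-12: ΔF = 0.00032 × (363 − 3) = 0.00032 × 360 = 0.1152 W/m².
Total ΔF = 2.2481 + 0.6156 + 0.0078 + 0.1152 = 2.9867 W/m².

ΔF = 2.99 W/m²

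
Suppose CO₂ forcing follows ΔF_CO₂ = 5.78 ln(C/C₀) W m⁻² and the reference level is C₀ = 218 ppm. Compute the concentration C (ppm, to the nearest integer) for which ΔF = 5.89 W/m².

C ≈ 604 ppm

Set 5.78 ln(C/218) = 5.89, so ln(C/218) = 5.89/5.78 = 1.01903.
Then C/218 = e^1.01903 = 2.77051, giving C = 218 × 2.77051 = 603.97 ppm.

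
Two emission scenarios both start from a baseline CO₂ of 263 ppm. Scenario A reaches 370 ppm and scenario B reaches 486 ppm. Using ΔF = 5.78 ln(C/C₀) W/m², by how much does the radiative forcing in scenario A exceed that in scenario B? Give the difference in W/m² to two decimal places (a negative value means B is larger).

ΔF_A − ΔF_B = -1.58 W/m²

ΔF_A = 5.78 ln(370/263) = 5.78 × 0.34135 = 1.9730 W/m².
ΔF_B = 5.78 ln(486/263) = 5.78 × 0.61405 = 3.5492 W/m².
Difference: 1.9730 − 3.5492 = -1.5762 W/m².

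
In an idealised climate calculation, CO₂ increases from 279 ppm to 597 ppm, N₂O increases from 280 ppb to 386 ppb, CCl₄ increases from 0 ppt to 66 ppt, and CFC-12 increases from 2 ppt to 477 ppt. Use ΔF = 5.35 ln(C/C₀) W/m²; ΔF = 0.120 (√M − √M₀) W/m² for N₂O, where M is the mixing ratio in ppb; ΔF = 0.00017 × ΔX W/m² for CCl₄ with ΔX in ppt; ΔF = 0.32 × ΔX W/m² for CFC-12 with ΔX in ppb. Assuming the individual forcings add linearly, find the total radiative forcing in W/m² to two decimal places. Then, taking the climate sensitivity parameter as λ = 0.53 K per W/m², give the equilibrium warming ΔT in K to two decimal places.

ΔF = 4.58 W/m²; ΔT = 2.43 K

CO₂: 5.35 × ln(597/279) = 5.35 × ln(2.13978) = 5.35 × 0.76070 = 4.0697 W/m².
N₂O: 0.120 × (√386 − √280) = 0.120 × (19.6469 − 16.7332) = 0.120 × 2.9137 = 0.3496 W/m².
CCl₄: ΔF = 0.00017 × (66 − 0) = 0.00017 × 66 = 0.0112 W/m².
CFC-12: Δ = 477 − 2 = 475 ppt = 0.475 ppb; ΔF = 0.32 × 0.475 = 0.1520 W/m².
Total ΔF = 4.0697 + 0.3496 + 0.0112 + 0.1520 = 4.5825 W/m².
ΔT = λ ΔF = 0.53 × 4.58 = 2.4274 K.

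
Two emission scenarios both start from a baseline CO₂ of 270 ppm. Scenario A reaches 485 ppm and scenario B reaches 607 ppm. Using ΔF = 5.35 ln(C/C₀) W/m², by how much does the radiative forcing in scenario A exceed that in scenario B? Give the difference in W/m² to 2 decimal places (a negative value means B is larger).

ΔF_A = 5.35 ln(485/270) = 5.35 × 0.58573 = 3.1337 W/m².
ΔF_B = 5.35 ln(607/270) = 5.35 × 0.81011 = 4.3341 W/m².
Difference: 3.1337 − 4.3341 = -1.2004 W/m².

ΔF_A − ΔF_B = -1.20 W/m²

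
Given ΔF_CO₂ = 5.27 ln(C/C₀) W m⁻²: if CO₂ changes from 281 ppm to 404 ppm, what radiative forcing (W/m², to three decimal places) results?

CO₂: 5.27 × ln(404/281) = 5.27 × ln(1.43772) = 5.27 × 0.36306 = 1.9133 W/m².

ΔF = 1.913 W/m²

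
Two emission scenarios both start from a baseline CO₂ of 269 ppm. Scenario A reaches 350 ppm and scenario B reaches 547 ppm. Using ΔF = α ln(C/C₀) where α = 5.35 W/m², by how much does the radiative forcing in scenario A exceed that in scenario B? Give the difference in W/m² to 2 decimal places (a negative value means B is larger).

ΔF_A = 5.35 ln(350/269) = 5.35 × 0.26322 = 1.4082 W/m².
ΔF_B = 5.35 ln(547/269) = 5.35 × 0.70974 = 3.7971 W/m².
Difference: 1.4082 − 3.7971 = -2.3889 W/m².
(Equivalently, ΔF_A − ΔF_B = 5.35 ln(350/547) = 5.35 × -0.44652 = -2.3889 W/m².)

ΔF_A − ΔF_B = -2.39 W/m²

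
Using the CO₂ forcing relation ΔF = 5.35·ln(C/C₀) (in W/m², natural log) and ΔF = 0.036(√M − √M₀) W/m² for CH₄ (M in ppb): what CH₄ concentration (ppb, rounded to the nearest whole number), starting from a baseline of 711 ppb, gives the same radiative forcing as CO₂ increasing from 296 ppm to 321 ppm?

CO₂ forcing: 5.35 × ln(321/296) = 5.35 × 0.081082 = 0.43379 W/m².
Set 0.036(√M − √711) = 0.43379: √M = 0.43379/0.036 + √711 = 12.0497 + 26.6646 = 38.7143.
M = (38.7143)² = 1498.80 ppb.

M ≈ 1499 ppb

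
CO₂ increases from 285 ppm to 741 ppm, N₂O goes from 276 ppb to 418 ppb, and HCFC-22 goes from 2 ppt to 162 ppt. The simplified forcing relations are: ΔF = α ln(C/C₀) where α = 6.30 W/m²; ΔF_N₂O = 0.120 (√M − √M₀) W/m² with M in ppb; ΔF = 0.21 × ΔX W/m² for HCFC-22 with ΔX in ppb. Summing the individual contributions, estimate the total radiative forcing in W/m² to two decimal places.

CO₂: 6.30 × ln(741/285) = 6.30 × ln(2.60000) = 6.30 × 0.95551 = 6.0197 W/m².
N₂O: 0.120 × (√418 − √276) = 0.120 × (20.4450 − 16.6132) = 0.120 × 3.8318 = 0.4598 W/m².
HCFC-22: Δ = 162 − 2 = 160 ppt = 0.160 ppb; ΔF = 0.21 × 0.160 = 0.0336 W/m².
Total ΔF = 6.0197 + 0.4598 + 0.0336 = 6.5131 W/m².

ΔF = 6.51 W/m²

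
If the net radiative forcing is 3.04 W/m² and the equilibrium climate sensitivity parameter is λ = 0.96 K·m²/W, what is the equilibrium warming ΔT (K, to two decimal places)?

ΔT = 2.92 K

ΔT = λ ΔF = 0.96 × 3.04 = 2.9184 K.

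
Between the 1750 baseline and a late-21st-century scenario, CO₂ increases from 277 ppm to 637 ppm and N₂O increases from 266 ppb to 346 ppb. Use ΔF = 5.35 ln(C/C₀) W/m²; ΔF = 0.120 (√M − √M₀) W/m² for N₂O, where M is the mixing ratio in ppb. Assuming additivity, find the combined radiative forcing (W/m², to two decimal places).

CO₂: 5.35 × ln(637/277) = 5.35 × ln(2.29964) = 5.35 × 0.83275 = 4.4552 W/m².
N₂O: 0.120 × (√346 − √266) = 0.120 × (18.6011 − 16.3095) = 0.120 × 2.2916 = 0.2750 W/m².
Total ΔF = 4.4552 + 0.2750 = 4.7302 W/m².

ΔF = 4.73 W/m²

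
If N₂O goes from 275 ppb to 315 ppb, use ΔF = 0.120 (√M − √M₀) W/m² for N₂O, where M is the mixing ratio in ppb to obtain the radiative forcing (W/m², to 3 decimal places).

N₂O: 0.120 × (√315 − √275) = 0.120 × (17.7482 − 16.5831) = 0.120 × 1.1651 = 0.1398 W/m².

ΔF = 0.140 W/m²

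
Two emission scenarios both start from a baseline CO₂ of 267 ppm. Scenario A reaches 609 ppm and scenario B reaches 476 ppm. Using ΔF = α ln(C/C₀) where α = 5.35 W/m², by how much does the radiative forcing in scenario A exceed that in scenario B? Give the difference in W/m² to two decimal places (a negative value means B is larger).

ΔF_A − ΔF_B = 1.32 W/m²

ΔF_A = 5.35 ln(609/267) = 5.35 × 0.82457 = 4.4114 W/m².
ΔF_B = 5.35 ln(476/267) = 5.35 × 0.57817 = 3.0932 W/m².
Difference: 4.4114 − 3.0932 = 1.3182 W/m².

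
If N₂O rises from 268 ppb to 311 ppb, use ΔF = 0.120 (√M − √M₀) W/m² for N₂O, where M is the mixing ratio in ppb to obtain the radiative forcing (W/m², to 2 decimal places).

ΔF = 0.15 W/m²

N₂O: 0.120 × (√311 − √268) = 0.120 × (17.6352 − 16.3707) = 0.120 × 1.2645 = 0.1517 W/m².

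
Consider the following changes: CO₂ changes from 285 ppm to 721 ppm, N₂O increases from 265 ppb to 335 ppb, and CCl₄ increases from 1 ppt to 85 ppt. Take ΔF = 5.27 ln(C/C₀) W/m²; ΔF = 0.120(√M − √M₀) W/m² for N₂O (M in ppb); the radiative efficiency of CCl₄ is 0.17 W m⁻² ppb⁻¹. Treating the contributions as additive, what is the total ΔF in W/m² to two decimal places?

CO₂: 5.27 × ln(721/285) = 5.27 × ln(2.52982) = 5.27 × 0.92815 = 4.8914 W/m².
N₂O: 0.120 × (√335 − √265) = 0.120 × (18.3030 − 16.2788) = 0.120 × 2.0242 = 0.2429 W/m².
CCl₄: Δ = 85 − 1 = 84 ppt = 0.084 ppb; ΔF = 0.17 × 0.084 = 0.0143 W/m².
Total ΔF = 4.8914 + 0.2429 + 0.0143 = 5.1486 W/m².

ΔF = 5.15 W/m²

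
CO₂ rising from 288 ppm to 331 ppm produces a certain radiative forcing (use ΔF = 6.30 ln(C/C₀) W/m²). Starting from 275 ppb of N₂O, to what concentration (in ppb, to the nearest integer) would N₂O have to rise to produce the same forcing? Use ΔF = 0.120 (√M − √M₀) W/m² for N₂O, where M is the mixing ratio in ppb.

M ≈ 571 ppb

CO₂ forcing: 6.30 × ln(331/288) = 6.30 × 0.139158 = 0.87670 W/m².
Set 0.120(√M − √275) = 0.87670: √M = 0.87670/0.120 + √275 = 7.3058 + 16.5831 = 23.8889.
M = (23.8889)² = 570.68 ppb.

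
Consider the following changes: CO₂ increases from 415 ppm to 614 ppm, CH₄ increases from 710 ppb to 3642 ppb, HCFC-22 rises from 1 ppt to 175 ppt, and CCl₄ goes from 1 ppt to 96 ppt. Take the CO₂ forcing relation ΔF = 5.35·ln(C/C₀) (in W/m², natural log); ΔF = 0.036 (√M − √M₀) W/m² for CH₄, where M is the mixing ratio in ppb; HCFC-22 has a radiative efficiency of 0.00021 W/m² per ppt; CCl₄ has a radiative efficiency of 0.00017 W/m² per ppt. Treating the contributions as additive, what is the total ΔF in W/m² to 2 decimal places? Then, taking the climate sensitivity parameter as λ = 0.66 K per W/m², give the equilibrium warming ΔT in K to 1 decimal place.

ΔF = 3.36 W/m²; ΔT = 2.2 K

CO₂: 5.35 × ln(614/415) = 5.35 × ln(1.47952) = 5.35 × 0.39172 = 2.0957 W/m².
CH₄: 0.036 × (√3642 − √710) = 0.036 × (60.3490 − 26.6458) = 0.036 × 33.7032 = 1.2133 W/m².
HCFC-22: ΔF = 0.00021 × (175 − 1) = 0.00021 × 174 = 0.0365 W/m².
CCl₄: ΔF = 0.00017 × (96 − 1) = 0.00017 × 95 = 0.0162 W/m².
Total ΔF = 2.0957 + 1.2133 + 0.0365 + 0.0162 = 3.3617 W/m².
ΔT = λ ΔF = 0.66 × 3.36 = 2.2176 K.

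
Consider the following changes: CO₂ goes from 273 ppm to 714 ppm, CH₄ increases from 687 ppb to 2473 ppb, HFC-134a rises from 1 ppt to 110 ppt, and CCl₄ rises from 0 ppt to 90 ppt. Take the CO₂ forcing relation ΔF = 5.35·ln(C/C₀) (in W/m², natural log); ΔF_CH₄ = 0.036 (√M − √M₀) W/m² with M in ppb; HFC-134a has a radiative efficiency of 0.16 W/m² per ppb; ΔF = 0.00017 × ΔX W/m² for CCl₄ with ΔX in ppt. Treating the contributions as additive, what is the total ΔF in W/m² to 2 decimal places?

CO₂: 5.35 × ln(714/273) = 5.35 × ln(2.61538) = 5.35 × 0.96141 = 5.1435 W/m².
CH₄: 0.036 × (√2473 − √687) = 0.036 × (49.7293 − 26.2107) = 0.036 × 23.5186 = 0.8467 W/m².
HFC-134a: Δ = 110 − 1 = 109 ppt = 0.109 ppb; ΔF = 0.16 × 0.109 = 0.0174 W/m².
CCl₄: ΔF = 0.00017 × (90 − 0) = 0.00017 × 90 = 0.0153 W/m².
Total ΔF = 5.1435 + 0.8467 + 0.0174 + 0.0153 = 6.0229 W/m².

ΔF = 6.02 W/m²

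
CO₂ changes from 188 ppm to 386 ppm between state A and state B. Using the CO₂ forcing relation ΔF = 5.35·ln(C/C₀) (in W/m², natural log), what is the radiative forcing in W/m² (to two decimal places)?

ΔF = 3.85 W/m²

CO₂ absorption bands are partially saturated, so forcing scales with the logarithm of the concentration ratio.
CO₂: 5.35 × ln(386/188) = 5.35 × ln(2.05319) = 5.35 × 0.71939 = 3.8487 W/m².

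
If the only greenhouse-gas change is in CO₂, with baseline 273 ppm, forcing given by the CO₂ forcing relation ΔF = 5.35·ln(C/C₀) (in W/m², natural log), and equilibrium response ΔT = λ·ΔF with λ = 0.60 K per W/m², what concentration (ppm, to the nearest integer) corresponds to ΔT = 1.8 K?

C ≈ 478 ppm

Required forcing: ΔF = ΔT/λ = 1.8/0.60 = 3.0000 W/m².
Then ln(C/273) = ΔF/5.35 = 3.0000/5.35 = 0.56075.
So C = 273 × e^0.56075 = 273 × 1.75199 = 478.29 ppm.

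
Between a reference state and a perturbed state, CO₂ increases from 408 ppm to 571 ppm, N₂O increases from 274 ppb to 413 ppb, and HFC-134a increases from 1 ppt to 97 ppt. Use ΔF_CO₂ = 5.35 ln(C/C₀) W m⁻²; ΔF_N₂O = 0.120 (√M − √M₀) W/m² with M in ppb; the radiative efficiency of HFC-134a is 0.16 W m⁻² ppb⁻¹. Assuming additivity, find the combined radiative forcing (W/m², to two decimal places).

ΔF = 2.27 W/m²

CO₂: 5.35 × ln(571/408) = 5.35 × ln(1.39951) = 5.35 × 0.33612 = 1.7982 W/m².
N₂O: 0.120 × (√413 − √274) = 0.120 × (20.3224 − 16.5529) = 0.120 × 3.7695 = 0.4523 W/m².
HFC-134a: Δ = 97 − 1 = 96 ppt = 0.096 ppb; ΔF = 0.16 × 0.096 = 0.0154 W/m².
Total ΔF = 1.7982 + 0.4523 + 0.0154 = 2.2659 W/m².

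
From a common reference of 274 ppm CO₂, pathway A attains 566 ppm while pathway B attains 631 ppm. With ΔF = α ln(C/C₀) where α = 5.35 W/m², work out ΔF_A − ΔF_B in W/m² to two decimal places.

ΔF_A = 5.35 ln(566/274) = 5.35 × 0.72547 = 3.8813 W/m².
ΔF_B = 5.35 ln(631/274) = 5.35 × 0.83418 = 4.4629 W/m².
Difference: 3.8813 − 4.4629 = -0.5816 W/m².

ΔF_A − ΔF_B = -0.58 W/m²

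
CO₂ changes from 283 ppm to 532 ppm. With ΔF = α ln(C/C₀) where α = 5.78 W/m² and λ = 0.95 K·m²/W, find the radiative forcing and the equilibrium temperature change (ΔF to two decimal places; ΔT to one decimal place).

ΔF = 3.65 W/m²; ΔT = 3.5 K

CO₂: 5.78 × ln(532/283) = 5.78 × ln(1.87986) = 5.78 × 0.63120 = 3.6483 W/m².
ΔT = λ ΔF = 0.95 × 3.65 = 3.4675 K.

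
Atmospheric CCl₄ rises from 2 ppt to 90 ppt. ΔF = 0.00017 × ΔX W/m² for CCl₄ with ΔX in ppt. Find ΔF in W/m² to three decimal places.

CCl₄: ΔF = 0.00017 × (90 − 2) = 0.00017 × 88 = 0.0150 W/m².

ΔF = 0.015 W/m²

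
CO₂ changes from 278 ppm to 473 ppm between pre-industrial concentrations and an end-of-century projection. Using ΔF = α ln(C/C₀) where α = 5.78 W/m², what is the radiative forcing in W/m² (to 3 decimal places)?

ΔF = 3.072 W/m²

CO₂: 5.78 × ln(473/278) = 5.78 × ln(1.70144) = 5.78 × 0.53147 = 3.0719 W/m².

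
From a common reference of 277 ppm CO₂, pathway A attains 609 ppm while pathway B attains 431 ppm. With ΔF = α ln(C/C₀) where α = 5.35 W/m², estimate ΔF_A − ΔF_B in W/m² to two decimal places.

ΔF_A − ΔF_B = 1.85 W/m²

ΔF_A = 5.35 ln(609/277) = 5.35 × 0.78780 = 4.2147 W/m².
ΔF_B = 5.35 ln(431/277) = 5.35 × 0.44209 = 2.3652 W/m².
Difference: 4.2147 − 2.3652 = 1.8495 W/m².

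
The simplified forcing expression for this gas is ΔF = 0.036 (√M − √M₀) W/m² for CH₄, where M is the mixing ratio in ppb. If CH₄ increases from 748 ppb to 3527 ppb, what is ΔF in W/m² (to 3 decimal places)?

CH₄: 0.036 × (√3527 − √748) = 0.036 × (59.3886 − 27.3496) = 0.036 × 32.0390 = 1.1534 W/m².

ΔF = 1.153 W/m²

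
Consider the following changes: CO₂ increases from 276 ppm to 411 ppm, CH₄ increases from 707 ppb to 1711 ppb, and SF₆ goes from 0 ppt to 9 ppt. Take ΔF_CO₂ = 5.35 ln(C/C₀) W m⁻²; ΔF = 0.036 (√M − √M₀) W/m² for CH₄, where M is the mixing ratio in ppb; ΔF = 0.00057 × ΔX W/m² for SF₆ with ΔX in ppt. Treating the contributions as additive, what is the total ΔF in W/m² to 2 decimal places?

CO₂: 5.35 × ln(411/276) = 5.35 × ln(1.48913) = 5.35 × 0.39819 = 2.1303 W/m².
CH₄: 0.036 × (√1711 − √707) = 0.036 × (41.3642 − 26.5895) = 0.036 × 14.7747 = 0.5319 W/m².
SF₆: ΔF = 0.00057 × (9 − 0) = 0.00057 × 9 = 0.0051 W/m².
Total ΔF = 2.1303 + 0.5319 + 0.0051 = 2.6673 W/m².

ΔF = 2.67 W/m²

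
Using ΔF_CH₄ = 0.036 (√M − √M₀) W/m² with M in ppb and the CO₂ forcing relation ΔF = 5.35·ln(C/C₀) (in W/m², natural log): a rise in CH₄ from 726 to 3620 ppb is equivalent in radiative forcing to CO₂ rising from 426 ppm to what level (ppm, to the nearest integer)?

CH₄ forcing: 0.036 × (√3620 − √726) = 0.036 × (60.1664 − 26.9444) = 0.036 × 33.2220 = 1.19599 W/m².
Set 5.35 ln(C/426) = 1.19599: ln(C/426) = 1.19599/5.35 = 0.22355, so C = 426 × e^0.22355 = 426 × 1.25051 = 532.72 ppm.

C ≈ 533 ppm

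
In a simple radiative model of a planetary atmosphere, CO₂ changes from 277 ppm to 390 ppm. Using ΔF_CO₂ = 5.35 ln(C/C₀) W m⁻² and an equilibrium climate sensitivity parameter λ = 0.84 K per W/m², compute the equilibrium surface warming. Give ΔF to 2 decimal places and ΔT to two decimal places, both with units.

ΔF = 1.83 W/m²; ΔT = 1.54 K

CO₂: 5.35 × ln(390/277) = 5.35 × ln(1.40794) = 5.35 × 0.34213 = 1.8304 W/m².
ΔT = λ ΔF = 0.84 × 1.83 = 1.5372 K.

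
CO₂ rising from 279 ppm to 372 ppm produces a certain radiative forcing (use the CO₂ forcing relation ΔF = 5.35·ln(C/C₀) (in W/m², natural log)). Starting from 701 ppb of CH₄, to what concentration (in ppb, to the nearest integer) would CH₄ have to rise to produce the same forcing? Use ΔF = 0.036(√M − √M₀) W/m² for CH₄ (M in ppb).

M ≈ 4793 ppb

CO₂ forcing: 5.35 × ln(372/279) = 5.35 × 0.287682 = 1.53910 W/m².
Set 0.036(√M − √701) = 1.53910: √M = 1.53910/0.036 + √701 = 42.7528 + 26.4764 = 69.2292.
M = (69.2292)² = 4792.68 ppb.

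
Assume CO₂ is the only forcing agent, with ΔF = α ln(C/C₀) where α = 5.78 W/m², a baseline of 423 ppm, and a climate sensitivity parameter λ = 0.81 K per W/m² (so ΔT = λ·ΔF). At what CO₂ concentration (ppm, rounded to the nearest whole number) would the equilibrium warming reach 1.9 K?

Required forcing: ΔF = ΔT/λ = 1.9/0.81 = 2.3457 W/m².
Then ln(C/423) = ΔF/5.78 = 2.3457/5.78 = 0.40583.
So C = 423 × e^0.40583 = 423 × 1.50055 = 634.73 ppm.

C ≈ 635 ppm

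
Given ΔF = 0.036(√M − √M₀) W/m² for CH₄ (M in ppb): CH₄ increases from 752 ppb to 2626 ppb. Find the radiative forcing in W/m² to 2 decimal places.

CH₄: 0.036 × (√2626 − √752) = 0.036 × (51.2445 − 27.4226) = 0.036 × 23.8219 = 0.8576 W/m².

ΔF = 0.86 W/m²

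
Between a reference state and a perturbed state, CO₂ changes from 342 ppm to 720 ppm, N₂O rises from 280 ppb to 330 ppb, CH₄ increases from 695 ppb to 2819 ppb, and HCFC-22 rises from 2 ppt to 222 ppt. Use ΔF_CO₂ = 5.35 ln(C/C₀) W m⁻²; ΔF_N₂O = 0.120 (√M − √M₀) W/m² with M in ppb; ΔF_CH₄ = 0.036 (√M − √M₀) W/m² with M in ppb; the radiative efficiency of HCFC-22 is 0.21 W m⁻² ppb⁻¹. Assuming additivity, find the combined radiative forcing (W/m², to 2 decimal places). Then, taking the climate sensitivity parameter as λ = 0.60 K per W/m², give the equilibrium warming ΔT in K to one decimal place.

CO₂: 5.35 × ln(720/342) = 5.35 × ln(2.10526) = 5.35 × 0.74444 = 3.9828 W/m².
N₂O: 0.120 × (√330 − √280) = 0.120 × (18.1659 − 16.7332) = 0.120 × 1.4327 = 0.1719 W/m².
CH₄: 0.036 × (√2819 − √695) = 0.036 × (53.0943 − 26.3629) = 0.036 × 26.7314 = 0.9623 W/m².
HCFC-22: Δ = 222 − 2 = 220 ppt = 0.220 ppb; ΔF = 0.21 × 0.220 = 0.0462 W/m².
Total ΔF = 3.9828 + 0.1719 + 0.9623 + 0.0462 = 5.1632 W/m².
ΔT = λ ΔF = 0.60 × 5.16 = 3.0960 K.

ΔF = 5.16 W/m²; ΔT = 3.1 K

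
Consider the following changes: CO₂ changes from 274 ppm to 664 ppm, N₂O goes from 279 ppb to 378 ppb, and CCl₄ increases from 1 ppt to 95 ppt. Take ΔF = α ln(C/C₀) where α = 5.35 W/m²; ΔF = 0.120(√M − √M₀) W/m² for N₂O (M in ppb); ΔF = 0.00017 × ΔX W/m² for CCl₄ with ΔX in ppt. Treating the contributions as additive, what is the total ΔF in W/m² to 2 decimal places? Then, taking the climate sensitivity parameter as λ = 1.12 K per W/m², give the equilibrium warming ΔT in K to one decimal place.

ΔF = 5.08 W/m²; ΔT = 5.7 K

CO₂: 5.35 × ln(664/274) = 5.35 × ln(2.42336) = 5.35 × 0.88516 = 4.7356 W/m².
N₂O: 0.120 × (√378 − √279) = 0.120 × (19.4422 − 16.7033) = 0.120 × 2.7389 = 0.3287 W/m².
CCl₄: ΔF = 0.00017 × (95 − 1) = 0.00017 × 94 = 0.0160 W/m².
Total ΔF = 4.7356 + 0.3287 + 0.0160 = 5.0803 W/m².
ΔT = λ ΔF = 1.12 × 5.08 = 5.6896 K.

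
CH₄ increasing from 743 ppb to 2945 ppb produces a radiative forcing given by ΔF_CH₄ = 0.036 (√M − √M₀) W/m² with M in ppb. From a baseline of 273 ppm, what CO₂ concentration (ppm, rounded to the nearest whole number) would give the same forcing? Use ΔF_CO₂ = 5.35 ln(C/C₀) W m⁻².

C ≈ 327 ppm

CH₄ forcing: 0.036 × (√2945 − √743) = 0.036 × (54.2679 − 27.2580) = 0.036 × 27.0099 = 0.97236 W/m².
Set 5.35 ln(C/273) = 0.97236: ln(C/273) = 0.97236/5.35 = 0.18175, so C = 273 × e^0.18175 = 273 × 1.19931 = 327.41 ppm.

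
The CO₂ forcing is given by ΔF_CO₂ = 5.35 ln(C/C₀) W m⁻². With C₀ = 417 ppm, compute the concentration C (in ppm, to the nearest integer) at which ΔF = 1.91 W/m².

Set 5.35 ln(C/417) = 1.91, so ln(C/417) = 1.91/5.35 = 0.35701.
Then C/417 = e^0.35701 = 1.42905, giving C = 417 × 1.42905 = 595.91 ppm.

C ≈ 596 ppm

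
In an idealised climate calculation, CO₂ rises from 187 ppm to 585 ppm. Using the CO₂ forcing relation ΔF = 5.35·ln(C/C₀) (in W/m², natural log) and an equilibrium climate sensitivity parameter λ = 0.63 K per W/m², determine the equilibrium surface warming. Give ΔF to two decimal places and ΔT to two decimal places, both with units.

CO₂: 5.35 × ln(585/187) = 5.35 × ln(3.12834) = 5.35 × 1.14050 = 6.1017 W/m².
ΔT = λ ΔF = 0.63 × 6.10 = 3.8430 K.

ΔF = 6.10 W/m²; ΔT = 3.84 K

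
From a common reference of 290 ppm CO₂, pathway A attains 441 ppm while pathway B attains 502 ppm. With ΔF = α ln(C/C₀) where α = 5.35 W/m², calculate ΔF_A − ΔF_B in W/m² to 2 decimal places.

ΔF_A = 5.35 ln(441/290) = 5.35 × 0.41916 = 2.2425 W/m².
ΔF_B = 5.35 ln(502/290) = 5.35 × 0.54872 = 2.9357 W/m².
Difference: 2.2425 − 2.9357 = -0.6932 W/m².

ΔF_A − ΔF_B = -0.69 W/m²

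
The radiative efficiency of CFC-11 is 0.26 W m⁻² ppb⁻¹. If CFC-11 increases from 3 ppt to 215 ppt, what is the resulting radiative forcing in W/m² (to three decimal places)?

CFC-11: Δ = 215 − 3 = 212 ppt = 0.212 ppb; ΔF = 0.26 × 0.212 = 0.0551 W/m².

ΔF = 0.055 W/m²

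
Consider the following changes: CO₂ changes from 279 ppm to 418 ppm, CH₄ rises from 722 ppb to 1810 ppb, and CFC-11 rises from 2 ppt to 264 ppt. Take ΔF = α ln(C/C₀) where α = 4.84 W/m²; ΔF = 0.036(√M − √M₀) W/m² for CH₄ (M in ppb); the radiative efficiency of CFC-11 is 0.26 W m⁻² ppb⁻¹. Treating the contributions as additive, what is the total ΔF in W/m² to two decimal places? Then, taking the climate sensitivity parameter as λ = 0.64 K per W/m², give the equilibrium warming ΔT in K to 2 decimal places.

CO₂: 4.84 × ln(418/279) = 4.84 × ln(1.49821) = 4.84 × 0.40427 = 1.9567 W/m².
CH₄: 0.036 × (√1810 − √722) = 0.036 × (42.5441 − 26.8701) = 0.036 × 15.6740 = 0.5643 W/m².
CFC-11: Δ = 264 − 2 = 262 ppt = 0.262 ppb; ΔF = 0.26 × 0.262 = 0.0681 W/m².
Total ΔF = 1.9567 + 0.5643 + 0.0681 = 2.5891 W/m².
ΔT = λ ΔF = 0.64 × 2.59 = 1.6576 K.

ΔF = 2.59 W/m²; ΔT = 1.66 K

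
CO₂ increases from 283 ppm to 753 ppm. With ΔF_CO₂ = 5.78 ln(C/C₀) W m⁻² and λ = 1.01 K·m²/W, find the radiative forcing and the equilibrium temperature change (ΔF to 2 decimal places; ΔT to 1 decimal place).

ΔF = 5.66 W/m²; ΔT = 5.7 K

CO₂: 5.78 × ln(753/283) = 5.78 × ln(2.66078) = 5.78 × 0.97862 = 5.6564 W/m².
ΔT = λ ΔF = 1.01 × 5.66 = 5.7166 K.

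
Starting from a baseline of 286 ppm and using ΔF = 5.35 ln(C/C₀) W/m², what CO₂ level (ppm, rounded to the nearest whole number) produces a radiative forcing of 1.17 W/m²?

C ≈ 356 ppm

Set 5.35 ln(C/286) = 1.17, so ln(C/286) = 1.17/5.35 = 0.21869.
Then C/286 = e^0.21869 = 1.24445, giving C = 286 × 1.24445 = 355.91 ppm.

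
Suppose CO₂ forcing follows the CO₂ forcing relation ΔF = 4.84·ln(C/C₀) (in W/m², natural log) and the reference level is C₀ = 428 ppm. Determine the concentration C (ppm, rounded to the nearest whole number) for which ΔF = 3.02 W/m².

Set 4.84 ln(C/428) = 3.02, so ln(C/428) = 3.02/4.84 = 0.62397.
Then C/428 = e^0.62397 = 1.86632, giving C = 428 × 1.86632 = 798.78 ppm.

C ≈ 799 ppm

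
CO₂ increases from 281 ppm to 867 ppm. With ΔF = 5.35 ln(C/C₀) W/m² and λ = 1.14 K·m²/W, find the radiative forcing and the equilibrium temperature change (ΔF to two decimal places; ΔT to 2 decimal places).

CO₂: 5.35 × ln(867/281) = 5.35 × ln(3.08541) = 5.35 × 1.12668 = 6.0277 W/m².
ΔT = λ ΔF = 1.14 × 6.03 = 6.8742 K.

ΔF = 6.03 W/m²; ΔT = 6.87 K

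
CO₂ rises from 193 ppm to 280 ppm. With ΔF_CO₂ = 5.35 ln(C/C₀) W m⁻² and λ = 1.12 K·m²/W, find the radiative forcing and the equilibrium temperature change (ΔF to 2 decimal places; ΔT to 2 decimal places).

CO₂: 5.35 × ln(280/193) = 5.35 × ln(1.45078) = 5.35 × 0.37210 = 1.9907 W/m².
ΔT = λ ΔF = 1.12 × 1.99 = 2.2288 K.

ΔF = 1.99 W/m²; ΔT = 2.23 K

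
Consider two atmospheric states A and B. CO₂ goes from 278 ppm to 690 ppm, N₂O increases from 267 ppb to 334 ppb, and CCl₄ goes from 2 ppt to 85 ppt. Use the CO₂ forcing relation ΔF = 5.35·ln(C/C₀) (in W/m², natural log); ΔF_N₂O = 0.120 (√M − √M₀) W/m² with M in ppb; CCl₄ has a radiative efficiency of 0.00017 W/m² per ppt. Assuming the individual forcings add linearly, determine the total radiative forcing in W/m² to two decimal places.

ΔF = 5.11 W/m²

CO₂: 5.35 × ln(690/278) = 5.35 × ln(2.48201) = 5.35 × 0.90907 = 4.8635 W/m².
N₂O: 0.120 × (√334 − √267) = 0.120 × (18.2757 − 16.3401) = 0.120 × 1.9356 = 0.2323 W/m².
CCl₄: ΔF = 0.00017 × (85 − 2) = 0.00017 × 83 = 0.0141 W/m².
Total ΔF = 4.8635 + 0.2323 + 0.0141 = 5.1099 W/m².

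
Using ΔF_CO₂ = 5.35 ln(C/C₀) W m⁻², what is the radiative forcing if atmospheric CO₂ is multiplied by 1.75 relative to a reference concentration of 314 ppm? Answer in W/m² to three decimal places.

Because the forcing depends only on the ratio C/C₀, the initial concentration does not enter.
ΔF = 5.35 × ln(1.75) = 5.35 × 0.55962 = 2.9940 W/m².

ΔF = 2.994 W/m²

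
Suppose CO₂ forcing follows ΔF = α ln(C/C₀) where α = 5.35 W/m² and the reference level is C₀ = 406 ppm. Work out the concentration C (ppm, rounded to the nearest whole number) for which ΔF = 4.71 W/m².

Set 5.35 ln(C/406) = 4.71, so ln(C/406) = 4.71/5.35 = 0.88037.
Then C/406 = e^0.88037 = 2.41179, giving C = 406 × 2.41179 = 979.19 ppm.

C ≈ 979 ppm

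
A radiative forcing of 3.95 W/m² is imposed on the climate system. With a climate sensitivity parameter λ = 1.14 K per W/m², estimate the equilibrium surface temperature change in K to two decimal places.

ΔT = 4.50 K

ΔT = λ ΔF = 1.14 × 3.95 = 4.5030 K.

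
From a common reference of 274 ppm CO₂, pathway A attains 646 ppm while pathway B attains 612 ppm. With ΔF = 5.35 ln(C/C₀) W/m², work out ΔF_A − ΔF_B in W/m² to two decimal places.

ΔF_A = 5.35 ln(646/274) = 5.35 × 0.85767 = 4.5885 W/m².
ΔF_B = 5.35 ln(612/274) = 5.35 × 0.80360 = 4.2993 W/m².
Difference: 4.5885 − 4.2993 = 0.2892 W/m².

ΔF_A − ΔF_B = 0.29 W/m²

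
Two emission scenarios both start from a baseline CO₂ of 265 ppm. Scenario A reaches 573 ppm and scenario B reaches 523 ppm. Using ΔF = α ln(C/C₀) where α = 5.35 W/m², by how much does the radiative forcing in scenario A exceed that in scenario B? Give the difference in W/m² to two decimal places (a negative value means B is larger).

ΔF_A = 5.35 ln(573/265) = 5.35 × 0.77116 = 4.1257 W/m².
ΔF_B = 5.35 ln(523/265) = 5.35 × 0.67985 = 3.6372 W/m².
Difference: 4.1257 − 3.6372 = 0.4885 W/m².
(Equivalently, ΔF_A − ΔF_B = 5.35 ln(573/523) = 5.35 × 0.09130 = 0.4885 W/m².)

ΔF_A − ΔF_B = 0.49 W/m²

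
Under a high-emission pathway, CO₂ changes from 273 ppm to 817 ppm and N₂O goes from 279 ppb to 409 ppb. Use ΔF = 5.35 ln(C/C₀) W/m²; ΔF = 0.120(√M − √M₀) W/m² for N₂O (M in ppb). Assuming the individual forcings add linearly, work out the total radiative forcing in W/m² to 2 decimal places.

ΔF = 6.29 W/m²

CO₂: 5.35 × ln(817/273) = 5.35 × ln(2.99267) = 5.35 × 1.09617 = 5.8645 W/m².
N₂O: 0.120 × (√409 − √279) = 0.120 × (20.2237 − 16.7033) = 0.120 × 3.5204 = 0.4224 W/m².
Total ΔF = 5.8645 + 0.4224 = 6.2869 W/m².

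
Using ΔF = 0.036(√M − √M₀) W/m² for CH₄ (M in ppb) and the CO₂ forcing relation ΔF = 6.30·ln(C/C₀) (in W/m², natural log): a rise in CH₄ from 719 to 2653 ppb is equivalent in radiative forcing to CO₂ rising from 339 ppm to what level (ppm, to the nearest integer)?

CH₄ forcing: 0.036 × (√2653 − √719) = 0.036 × (51.5073 − 26.8142) = 0.036 × 24.6931 = 0.88895 W/m².
Set 6.30 ln(C/339) = 0.88895: ln(C/339) = 0.88895/6.30 = 0.14110, so C = 339 × e^0.14110 = 339 × 1.15154 = 390.37 ppm.

C ≈ 390 ppm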